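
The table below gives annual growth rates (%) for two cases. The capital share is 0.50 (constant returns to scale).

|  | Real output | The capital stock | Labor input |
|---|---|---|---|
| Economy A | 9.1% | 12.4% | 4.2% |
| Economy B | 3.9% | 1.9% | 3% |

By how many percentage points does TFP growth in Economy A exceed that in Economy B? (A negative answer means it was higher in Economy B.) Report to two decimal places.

Labor's share = 1 − 0.5 = 0.5.
Economy A: TFP = 9.1 − 6.2 − 2.1 = 0.8%.
Economy B: TFP = 3.9 − 0.95 − 1.5 = 1.45%.
Difference = 0.8 − (1.45) = -0.65 pp.

-0.65 percentage points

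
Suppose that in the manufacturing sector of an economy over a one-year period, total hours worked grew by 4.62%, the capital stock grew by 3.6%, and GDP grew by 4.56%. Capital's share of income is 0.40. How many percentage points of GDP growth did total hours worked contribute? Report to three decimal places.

Labor's share = 1 − 0.4 = 0.6.
Contribution = share × growth = 0.6 × 4.62 = 2.772 pp.

2.772 pp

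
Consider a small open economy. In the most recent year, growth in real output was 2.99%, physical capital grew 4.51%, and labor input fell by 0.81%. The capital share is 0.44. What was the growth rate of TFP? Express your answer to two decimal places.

TFP grew 1.46%.

Labor's share = 1 − 0.44 = 0.56.
Physical capital: 0.44 × 4.51 = 1.9844 pp.
Labor input: 0.56 × (-0.81) = -0.4536 pp.
TFP growth = 2.99 − 1.5308 = 1.4592%.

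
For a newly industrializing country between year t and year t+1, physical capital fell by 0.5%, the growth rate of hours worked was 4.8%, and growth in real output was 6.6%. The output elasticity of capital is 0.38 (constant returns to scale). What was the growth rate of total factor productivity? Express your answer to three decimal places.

3.814%

Labor's share = 1 − 0.38 = 0.62.
Physical capital: 0.38 × (-0.5) = -0.19 pp.
Hours worked: 0.62 × 4.8 = 2.976 pp.
TFP growth = 6.6 − 2.786 = 3.814%.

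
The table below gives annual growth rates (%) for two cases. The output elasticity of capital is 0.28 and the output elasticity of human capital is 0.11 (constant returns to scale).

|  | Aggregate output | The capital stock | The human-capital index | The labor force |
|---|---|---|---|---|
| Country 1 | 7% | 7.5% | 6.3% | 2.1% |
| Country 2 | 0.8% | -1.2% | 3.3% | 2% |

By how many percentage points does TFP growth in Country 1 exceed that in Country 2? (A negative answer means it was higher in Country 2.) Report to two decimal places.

Labor's share = 1 − 0.28 − 0.11 = 0.61.
Country 1: TFP = 7 − 2.1 − 0.693 − 1.281 = 2.926%.
Country 2: TFP = 0.8 + 0.336 − 0.363 − 1.22 = -0.447%.
Difference = 2.926 − (-0.447) = 3.373 pp.

3.37 percentage points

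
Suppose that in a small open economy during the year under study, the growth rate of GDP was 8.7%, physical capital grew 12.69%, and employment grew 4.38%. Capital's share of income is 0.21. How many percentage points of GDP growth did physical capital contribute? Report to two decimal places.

2.66

Contribution = share × growth = 0.21 × 12.69 = 2.6649 pp.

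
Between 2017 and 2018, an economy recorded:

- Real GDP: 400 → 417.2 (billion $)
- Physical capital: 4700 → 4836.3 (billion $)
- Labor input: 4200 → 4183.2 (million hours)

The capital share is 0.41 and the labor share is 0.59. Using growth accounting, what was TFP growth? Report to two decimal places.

Real GDP growth = (417.2 − 400) / 400 = 4.3%.
Physical capital growth = (4836.3 − 4700) / 4700 = 2.9%.
Labor input growth = (4183.2 − 4200) / 4200 = -0.4%.
Labor's share = 1 − 0.41 = 0.59.
Physical capital: 0.41 × 2.9 = 1.189 pp.
Labor input: 0.59 × (-0.4) = -0.236 pp.
TFP growth = 4.3 − 0.953 = 3.347%.

TFP grew 3.35%.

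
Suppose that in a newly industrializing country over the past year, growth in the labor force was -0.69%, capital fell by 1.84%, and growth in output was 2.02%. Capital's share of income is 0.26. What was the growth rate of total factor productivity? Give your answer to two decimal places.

Labor's share = 1 − 0.26 = 0.74.
Capital: 0.26 × (-1.84) = -0.4784 pp.
The labor force: 0.74 × (-0.69) = -0.5106 pp.
TFP growth = 2.02 + 0.989 = 3.009%.

3.01%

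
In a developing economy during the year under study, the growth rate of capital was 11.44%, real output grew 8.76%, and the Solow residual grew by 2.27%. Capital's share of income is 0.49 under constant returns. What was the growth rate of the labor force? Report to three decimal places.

1.734%

Labor's share = 1 − 0.49 = 0.51.
gY = gA + 0.49×11.44 + 0.51×g.
0.51×g = 8.76 − 2.27 − 5.6056 = 0.8844.
g = 0.8844 / 0.51 = 1.73412%.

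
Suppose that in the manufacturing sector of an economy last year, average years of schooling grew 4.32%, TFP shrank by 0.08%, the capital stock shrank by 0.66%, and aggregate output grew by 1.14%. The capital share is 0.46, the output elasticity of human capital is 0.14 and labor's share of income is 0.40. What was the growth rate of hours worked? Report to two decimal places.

Labor's share = 1 − 0.46 − 0.14 = 0.4.
gY = gA + 0.46×(-0.66) + 0.14×4.32 + 0.4×g.
0.4×g = 1.14 + 0.08 − 0.3012 = 0.9188.
g = 0.9188 / 0.4 = 2.297%.

2.30%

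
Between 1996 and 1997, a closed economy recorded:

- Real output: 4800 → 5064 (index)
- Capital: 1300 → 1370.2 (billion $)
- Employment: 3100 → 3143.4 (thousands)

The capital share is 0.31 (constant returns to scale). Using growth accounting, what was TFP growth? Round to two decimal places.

Real output growth = (5064 − 4800) / 4800 = 5.5%.
Capital growth = (1370.2 − 1300) / 1300 = 5.4%.
Employment growth = (3143.4 − 3100) / 3100 = 1.4%.
Labor's share = 1 − 0.31 = 0.69.
Capital: 0.31 × 5.4 = 1.674 pp.
Employment: 0.69 × 1.4 = 0.966 pp.
TFP growth = 5.5 − 2.64 = 2.86%.

TFP growth was 2.86%.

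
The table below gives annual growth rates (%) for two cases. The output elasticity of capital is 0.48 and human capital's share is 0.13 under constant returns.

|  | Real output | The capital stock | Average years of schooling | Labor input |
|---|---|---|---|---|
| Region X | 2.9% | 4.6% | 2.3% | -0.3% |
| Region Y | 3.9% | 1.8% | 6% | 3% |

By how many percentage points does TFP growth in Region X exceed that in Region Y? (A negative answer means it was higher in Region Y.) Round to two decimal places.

Labor's share = 1 − 0.48 − 0.13 = 0.39.
Region X: TFP = 2.9 − 2.208 − 0.299 + 0.117 = 0.51%.
Region Y: TFP = 3.9 − 0.864 − 0.78 − 1.17 = 1.086%.
Difference = 0.51 − (1.086) = -0.576 pp.

-0.58 percentage points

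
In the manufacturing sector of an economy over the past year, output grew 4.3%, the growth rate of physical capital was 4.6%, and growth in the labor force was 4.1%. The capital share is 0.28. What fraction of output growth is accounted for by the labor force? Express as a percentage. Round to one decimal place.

Labor's share = 1 − 0.28 = 0.72.
The labor force contributed 0.72 × 4.1 = 2.952 pp.
Share of growth = 2.952 / 4.3 × 100 = 68.651%.

The labor force accounted for 68.7% of growth.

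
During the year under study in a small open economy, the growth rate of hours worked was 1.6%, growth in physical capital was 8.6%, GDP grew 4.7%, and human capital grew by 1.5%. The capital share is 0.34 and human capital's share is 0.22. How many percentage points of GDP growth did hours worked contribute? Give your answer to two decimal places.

Labor's share = 1 − 0.34 − 0.22 = 0.44.
Contribution = share × growth = 0.44 × 1.6 = 0.704 pp.

0.70 pp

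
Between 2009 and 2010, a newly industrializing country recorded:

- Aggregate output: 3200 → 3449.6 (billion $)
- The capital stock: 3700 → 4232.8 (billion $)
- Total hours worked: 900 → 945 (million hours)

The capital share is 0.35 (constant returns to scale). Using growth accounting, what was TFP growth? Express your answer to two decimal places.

-0.49%

Aggregate output growth = (3449.6 − 3200) / 3200 = 7.8%.
The capital stock growth = (4232.8 − 3700) / 3700 = 14.4%.
Total hours worked growth = (945 − 900) / 900 = 5%.
Labor's share = 1 − 0.35 = 0.65.
The capital stock: 0.35 × 14.4 = 5.04 pp.
Total hours worked: 0.65 × 5 = 3.25 pp.
TFP growth = 7.8 − 8.29 = -0.49%.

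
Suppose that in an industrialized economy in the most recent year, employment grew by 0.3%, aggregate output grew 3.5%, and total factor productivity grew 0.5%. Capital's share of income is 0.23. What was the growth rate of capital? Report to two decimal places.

Labor's share = 1 − 0.23 = 0.77.
gY = gA + 0.77×0.3 + 0.23×g.
0.23×g = 3.5 − 0.5 − 0.231 = 2.769.
g = 2.769 / 0.23 = 12.0391%.

12.04%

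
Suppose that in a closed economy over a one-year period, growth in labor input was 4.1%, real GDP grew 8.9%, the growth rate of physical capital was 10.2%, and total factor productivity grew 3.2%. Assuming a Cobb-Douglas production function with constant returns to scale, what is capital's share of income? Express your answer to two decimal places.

gY = gA + α·gK + (1−α)·gL, so gY − gA − gL = α(gK − gL).
8.9 − 3.2 − 4.1 = α × (10.2 − 4.1).
1.6 = 6.1 α, so α = 0.2623.

α = 0.26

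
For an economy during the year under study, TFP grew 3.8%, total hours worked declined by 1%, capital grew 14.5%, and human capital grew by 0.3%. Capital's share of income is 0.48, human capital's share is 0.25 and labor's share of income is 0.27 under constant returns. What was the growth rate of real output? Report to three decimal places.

Labor's share = 1 − 0.48 − 0.25 = 0.27.
Capital: 0.48 × 14.5 = 6.96 pp.
Human capital: 0.25 × 0.3 = 0.075 pp.
Total hours worked: 0.27 × (-1) = -0.27 pp.
Output growth = 3.8 + 6.765 = 10.565%.

Real output growth was 10.565%.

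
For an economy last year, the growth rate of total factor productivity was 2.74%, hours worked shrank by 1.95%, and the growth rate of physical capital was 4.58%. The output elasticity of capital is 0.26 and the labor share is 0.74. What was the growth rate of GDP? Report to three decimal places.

GDP growth was 2.488%.

Labor's share = 1 − 0.26 = 0.74.
Physical capital: 0.26 × 4.58 = 1.1908 pp.
Hours worked: 0.74 × (-1.95) = -1.443 pp.
Output growth = 2.74 + (-0.2522) = 2.4878%.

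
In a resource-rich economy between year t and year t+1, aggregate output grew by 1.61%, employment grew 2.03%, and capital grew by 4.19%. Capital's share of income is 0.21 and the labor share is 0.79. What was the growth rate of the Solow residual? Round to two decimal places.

-0.87%

Labor's share = 1 − 0.21 = 0.79.
Capital: 0.21 × 4.19 = 0.8799 pp.
Employment: 0.79 × 2.03 = 1.6037 pp.
TFP growth = 1.61 − 2.4836 = -0.8736%.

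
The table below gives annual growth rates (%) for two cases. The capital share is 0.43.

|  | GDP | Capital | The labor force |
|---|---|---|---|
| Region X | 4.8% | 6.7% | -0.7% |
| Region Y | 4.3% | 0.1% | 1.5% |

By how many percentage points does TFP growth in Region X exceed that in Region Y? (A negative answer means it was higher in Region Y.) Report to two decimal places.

-1.08 percentage points

Labor's share = 1 − 0.43 = 0.57.
Region X: TFP = 4.8 − 2.881 + 0.399 = 2.318%.
Region Y: TFP = 4.3 − 0.043 − 0.855 = 3.402%.
Difference = 2.318 − (3.402) = -1.084 pp.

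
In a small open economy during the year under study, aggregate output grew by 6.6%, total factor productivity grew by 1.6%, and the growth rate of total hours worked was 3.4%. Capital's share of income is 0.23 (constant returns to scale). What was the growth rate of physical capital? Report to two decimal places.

Labor's share = 1 − 0.23 = 0.77.
gY = gA + 0.77×3.4 + 0.23×g.
0.23×g = 6.6 − 1.6 − 2.618 = 2.382.
g = 2.382 / 0.23 = 10.3565%.

10.36%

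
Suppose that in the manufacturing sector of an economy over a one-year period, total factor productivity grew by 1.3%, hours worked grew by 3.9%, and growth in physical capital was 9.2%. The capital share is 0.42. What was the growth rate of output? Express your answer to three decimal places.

Labor's share = 1 − 0.42 = 0.58.
Physical capital: 0.42 × 9.2 = 3.864 pp.
Hours worked: 0.58 × 3.9 = 2.262 pp.
Output growth = 1.3 + 6.126 = 7.426%.

Output grew 7.426%.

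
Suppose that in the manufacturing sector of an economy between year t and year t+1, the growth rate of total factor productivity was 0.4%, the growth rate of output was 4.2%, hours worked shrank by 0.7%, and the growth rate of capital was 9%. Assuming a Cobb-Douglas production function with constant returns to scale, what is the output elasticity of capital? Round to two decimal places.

gY = gA + α·gK + (1−α)·gL, so gY − gA − gL = α(gK − gL).
4.2 − 0.4 + 0.7 = α × (9 − (-0.7)).
4.5 = 9.7 α, so α = 0.4639.

The output elasticity of capital is 0.46.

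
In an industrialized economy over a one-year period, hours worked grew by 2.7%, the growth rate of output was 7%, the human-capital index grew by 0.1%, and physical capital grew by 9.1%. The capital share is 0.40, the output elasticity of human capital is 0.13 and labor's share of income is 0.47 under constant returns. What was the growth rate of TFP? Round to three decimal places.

TFP growth was 2.078%.

Labor's share = 1 − 0.4 − 0.13 = 0.47.
Physical capital: 0.4 × 9.1 = 3.64 pp.
The human-capital index: 0.13 × 0.1 = 0.013 pp.
Hours worked: 0.47 × 2.7 = 1.269 pp.
TFP growth = 7 − 4.922 = 2.078%.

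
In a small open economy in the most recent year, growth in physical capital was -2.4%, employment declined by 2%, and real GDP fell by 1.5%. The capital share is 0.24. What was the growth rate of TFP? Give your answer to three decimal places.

0.596%

Labor's share = 1 − 0.24 = 0.76.
Physical capital: 0.24 × (-2.4) = -0.576 pp.
Employment: 0.76 × (-2) = -1.52 pp.
TFP growth = -1.5 + 2.096 = 0.596%.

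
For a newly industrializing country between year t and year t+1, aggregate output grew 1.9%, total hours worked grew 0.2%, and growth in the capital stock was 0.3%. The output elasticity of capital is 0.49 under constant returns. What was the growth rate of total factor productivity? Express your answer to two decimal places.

Labor's share = 1 − 0.49 = 0.51.
The capital stock: 0.49 × 0.3 = 0.147 pp.
Total hours worked: 0.51 × 0.2 = 0.102 pp.
TFP growth = 1.9 − 0.249 = 1.651%.

Total factor productivity growth was 1.65%.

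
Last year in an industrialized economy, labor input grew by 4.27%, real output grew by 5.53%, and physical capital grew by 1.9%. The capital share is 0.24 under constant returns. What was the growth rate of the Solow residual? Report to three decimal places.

Labor's share = 1 − 0.24 = 0.76.
Physical capital: 0.24 × 1.9 = 0.456 pp.
Labor input: 0.76 × 4.27 = 3.2452 pp.
TFP growth = 5.53 − 3.7012 = 1.8288%.

The Solow residual grew 1.829%.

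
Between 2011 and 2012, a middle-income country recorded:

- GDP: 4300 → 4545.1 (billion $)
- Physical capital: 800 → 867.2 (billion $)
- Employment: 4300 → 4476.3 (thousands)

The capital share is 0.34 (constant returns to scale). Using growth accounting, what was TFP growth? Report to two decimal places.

GDP growth = (4545.1 − 4300) / 4300 = 5.7%.
Physical capital growth = (867.2 − 800) / 800 = 8.4%.
Employment growth = (4476.3 − 4300) / 4300 = 4.1%.
Labor's share = 1 − 0.34 = 0.66.
Physical capital: 0.34 × 8.4 = 2.856 pp.
Employment: 0.66 × 4.1 = 2.706 pp.
TFP growth = 5.7 − 5.562 = 0.138%.

TFP grew 0.14%.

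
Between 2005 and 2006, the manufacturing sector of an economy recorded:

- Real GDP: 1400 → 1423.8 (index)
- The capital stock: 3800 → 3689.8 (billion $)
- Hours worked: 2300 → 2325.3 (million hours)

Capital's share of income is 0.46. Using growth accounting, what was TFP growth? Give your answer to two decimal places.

Real GDP growth = (1423.8 − 1400) / 1400 = 1.7%.
The capital stock growth = (3689.8 − 3800) / 3800 = -2.9%.
Hours worked growth = (2325.3 − 2300) / 2300 = 1.1%.
Labor's share = 1 − 0.46 = 0.54.
The capital stock: 0.46 × (-2.9) = -1.334 pp.
Hours worked: 0.54 × 1.1 = 0.594 pp.
TFP growth = 1.7 + 0.74 = 2.44%.

2.44%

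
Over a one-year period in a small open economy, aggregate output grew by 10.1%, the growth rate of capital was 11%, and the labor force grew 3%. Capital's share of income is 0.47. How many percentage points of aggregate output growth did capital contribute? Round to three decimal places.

5.170

Contribution = share × growth = 0.47 × 11 = 5.17 pp.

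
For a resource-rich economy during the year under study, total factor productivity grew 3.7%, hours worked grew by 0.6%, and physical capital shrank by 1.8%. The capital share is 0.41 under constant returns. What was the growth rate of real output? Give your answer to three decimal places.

Labor's share = 1 − 0.41 = 0.59.
Physical capital: 0.41 × (-1.8) = -0.738 pp.
Hours worked: 0.59 × 0.6 = 0.354 pp.
Output growth = 3.7 + (-0.384) = 3.316%.

3.316%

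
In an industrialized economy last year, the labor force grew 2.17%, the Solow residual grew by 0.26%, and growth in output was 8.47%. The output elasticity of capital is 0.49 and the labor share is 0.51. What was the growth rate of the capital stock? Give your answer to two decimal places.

Labor's share = 1 − 0.49 = 0.51.
gY = gA + 0.51×2.17 + 0.49×g.
0.49×g = 8.47 − 0.26 − 1.1067 = 7.1033.
g = 7.1033 / 0.49 = 14.4965%.

14.50%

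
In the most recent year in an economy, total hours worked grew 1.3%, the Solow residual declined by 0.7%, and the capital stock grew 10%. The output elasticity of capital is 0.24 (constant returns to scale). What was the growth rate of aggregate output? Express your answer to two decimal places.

2.69%

Labor's share = 1 − 0.24 = 0.76.
The capital stock: 0.24 × 10 = 2.4 pp.
Total hours worked: 0.76 × 1.3 = 0.988 pp.
Output growth = -0.7 + 3.388 = 2.688%.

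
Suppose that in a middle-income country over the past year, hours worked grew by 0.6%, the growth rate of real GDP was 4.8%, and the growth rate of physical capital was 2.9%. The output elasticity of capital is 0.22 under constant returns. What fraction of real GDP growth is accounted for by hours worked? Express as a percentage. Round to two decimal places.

Labor's share = 1 − 0.22 = 0.78.
Hours worked contributed 0.78 × 0.6 = 0.468 pp.
Share of growth = 0.468 / 4.8 × 100 = 9.75%.

Hours worked accounted for 9.75% of growth.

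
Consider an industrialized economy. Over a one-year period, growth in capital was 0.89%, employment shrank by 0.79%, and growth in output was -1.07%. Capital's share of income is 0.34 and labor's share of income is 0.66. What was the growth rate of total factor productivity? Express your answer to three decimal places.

-0.851%

Labor's share = 1 − 0.34 = 0.66.
Capital: 0.34 × 0.89 = 0.3026 pp.
Employment: 0.66 × (-0.79) = -0.5214 pp.
TFP growth = -1.07 + 0.2188 = -0.8512%.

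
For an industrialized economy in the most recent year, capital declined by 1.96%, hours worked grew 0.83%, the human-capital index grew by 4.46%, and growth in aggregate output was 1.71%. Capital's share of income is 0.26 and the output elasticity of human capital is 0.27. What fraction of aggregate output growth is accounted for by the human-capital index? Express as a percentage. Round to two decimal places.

The human-capital index contributed 0.27 × 4.46 = 1.2042 pp.
Share of growth = 1.2042 / 1.71 × 100 = 70.4211%.

70.42%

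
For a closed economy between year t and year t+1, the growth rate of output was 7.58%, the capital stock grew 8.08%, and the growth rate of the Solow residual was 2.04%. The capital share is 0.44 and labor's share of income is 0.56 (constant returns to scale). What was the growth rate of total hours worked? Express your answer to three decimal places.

3.544%

Labor's share = 1 − 0.44 = 0.56.
gY = gA + 0.44×8.08 + 0.56×g.
0.56×g = 7.58 − 2.04 − 3.5552 = 1.9848.
g = 1.9848 / 0.56 = 3.54429%.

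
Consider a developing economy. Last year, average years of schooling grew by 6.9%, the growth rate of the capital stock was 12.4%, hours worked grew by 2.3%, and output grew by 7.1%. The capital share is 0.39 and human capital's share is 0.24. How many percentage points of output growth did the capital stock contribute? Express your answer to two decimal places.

4.84 percentage points

Contribution = share × growth = 0.39 × 12.4 = 4.836 pp.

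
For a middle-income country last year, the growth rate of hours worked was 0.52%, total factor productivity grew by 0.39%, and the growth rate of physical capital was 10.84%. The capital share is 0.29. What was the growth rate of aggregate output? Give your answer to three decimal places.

3.903%

Labor's share = 1 − 0.29 = 0.71.
Physical capital: 0.29 × 10.84 = 3.1436 pp.
Hours worked: 0.71 × 0.52 = 0.3692 pp.
Output growth = 0.39 + 3.5128 = 3.9028%.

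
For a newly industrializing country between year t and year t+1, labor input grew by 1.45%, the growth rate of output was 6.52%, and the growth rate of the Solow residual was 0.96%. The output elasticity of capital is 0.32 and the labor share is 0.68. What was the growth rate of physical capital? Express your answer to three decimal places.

Physical capital grew 14.294%.

Labor's share = 1 − 0.32 = 0.68.
gY = gA + 0.68×1.45 + 0.32×g.
0.32×g = 6.52 − 0.96 − 0.986 = 4.574.
g = 4.574 / 0.32 = 14.29375%.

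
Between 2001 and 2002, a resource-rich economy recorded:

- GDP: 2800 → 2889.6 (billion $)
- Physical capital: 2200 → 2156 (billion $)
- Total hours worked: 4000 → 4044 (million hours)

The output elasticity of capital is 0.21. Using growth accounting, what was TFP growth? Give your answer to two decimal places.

GDP growth = (2889.6 − 2800) / 2800 = 3.2%.
Physical capital growth = (2156 − 2200) / 2200 = -2%.
Total hours worked growth = (4044 − 4000) / 4000 = 1.1%.
Labor's share = 1 − 0.21 = 0.79.
Physical capital: 0.21 × (-2) = -0.42 pp.
Total hours worked: 0.79 × 1.1 = 0.869 pp.
TFP growth = 3.2 − 0.449 = 2.751%.

TFP growth was 2.75%.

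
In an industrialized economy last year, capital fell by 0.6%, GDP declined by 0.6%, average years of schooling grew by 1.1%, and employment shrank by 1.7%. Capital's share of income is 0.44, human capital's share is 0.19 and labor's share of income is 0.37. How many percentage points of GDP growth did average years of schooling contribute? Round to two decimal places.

Contribution = share × growth = 0.19 × 1.1 = 0.209 pp.

0.21 percentage points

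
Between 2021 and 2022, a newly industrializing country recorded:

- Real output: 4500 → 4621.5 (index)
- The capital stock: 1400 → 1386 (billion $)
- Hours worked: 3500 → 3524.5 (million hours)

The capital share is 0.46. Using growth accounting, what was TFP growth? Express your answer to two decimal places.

Real output growth = (4621.5 − 4500) / 4500 = 2.7%.
The capital stock growth = (1386 − 1400) / 1400 = -1%.
Hours worked growth = (3524.5 − 3500) / 3500 = 0.7%.
Labor's share = 1 − 0.46 = 0.54.
The capital stock: 0.46 × (-1) = -0.46 pp.
Hours worked: 0.54 × 0.7 = 0.378 pp.
TFP growth = 2.7 + 0.082 = 2.782%.

2.78%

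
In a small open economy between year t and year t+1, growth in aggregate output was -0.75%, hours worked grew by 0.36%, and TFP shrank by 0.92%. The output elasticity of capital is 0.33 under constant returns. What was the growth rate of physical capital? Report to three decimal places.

Labor's share = 1 − 0.33 = 0.67.
gY = gA + 0.67×0.36 + 0.33×g.
0.33×g = -0.75 + 0.92 − 0.2412 = -0.0712.
g = -0.0712 / 0.33 = -0.21576%.

-0.216%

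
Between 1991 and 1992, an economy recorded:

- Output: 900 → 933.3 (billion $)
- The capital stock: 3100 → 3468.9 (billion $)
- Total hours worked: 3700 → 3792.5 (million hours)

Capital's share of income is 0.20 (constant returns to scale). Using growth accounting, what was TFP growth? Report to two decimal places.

Output growth = (933.3 − 900) / 900 = 3.7%.
The capital stock growth = (3468.9 − 3100) / 3100 = 11.9%.
Total hours worked growth = (3792.5 − 3700) / 3700 = 2.5%.
Labor's share = 1 − 0.2 = 0.8.
The capital stock: 0.2 × 11.9 = 2.38 pp.
Total hours worked: 0.8 × 2.5 = 2 pp.
TFP growth = 3.7 − 4.38 = -0.68%.

-0.68%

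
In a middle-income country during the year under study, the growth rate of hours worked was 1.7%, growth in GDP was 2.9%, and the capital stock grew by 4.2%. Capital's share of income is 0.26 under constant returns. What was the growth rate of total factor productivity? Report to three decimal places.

Labor's share = 1 − 0.26 = 0.74.
The capital stock: 0.26 × 4.2 = 1.092 pp.
Hours worked: 0.74 × 1.7 = 1.258 pp.
TFP growth = 2.9 − 2.35 = 0.55%.

0.550%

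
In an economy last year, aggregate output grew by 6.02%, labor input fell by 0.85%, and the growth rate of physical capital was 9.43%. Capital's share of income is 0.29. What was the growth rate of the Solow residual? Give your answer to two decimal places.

3.89%

Labor's share = 1 − 0.29 = 0.71.
Physical capital: 0.29 × 9.43 = 2.7347 pp.
Labor input: 0.71 × (-0.85) = -0.6035 pp.
TFP growth = 6.02 − 2.1312 = 3.8888%.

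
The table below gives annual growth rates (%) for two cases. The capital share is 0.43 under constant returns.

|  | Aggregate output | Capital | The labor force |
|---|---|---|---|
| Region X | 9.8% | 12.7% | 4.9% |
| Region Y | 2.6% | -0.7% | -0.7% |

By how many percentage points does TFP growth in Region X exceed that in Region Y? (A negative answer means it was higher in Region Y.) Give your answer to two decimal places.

-1.75 percentage points

Labor's share = 1 − 0.43 = 0.57.
Region X: TFP = 9.8 − 5.461 − 2.793 = 1.546%.
Region Y: TFP = 2.6 + 0.301 + 0.399 = 3.3%.
Difference = 1.546 − (3.3) = -1.754 pp.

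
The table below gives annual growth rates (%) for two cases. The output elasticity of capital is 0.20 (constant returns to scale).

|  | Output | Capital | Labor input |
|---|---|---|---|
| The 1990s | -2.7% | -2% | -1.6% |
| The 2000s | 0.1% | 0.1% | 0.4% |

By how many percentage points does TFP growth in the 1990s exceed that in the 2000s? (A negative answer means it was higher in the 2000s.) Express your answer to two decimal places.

-0.78 percentage points

Labor's share = 1 − 0.2 = 0.8.
The 1990s: TFP = -2.7 + 0.4 + 1.28 = -1.02%.
The 2000s: TFP = 0.1 − 0.02 − 0.32 = -0.24%.
Difference = -1.02 − (-0.24) = -0.78 pp.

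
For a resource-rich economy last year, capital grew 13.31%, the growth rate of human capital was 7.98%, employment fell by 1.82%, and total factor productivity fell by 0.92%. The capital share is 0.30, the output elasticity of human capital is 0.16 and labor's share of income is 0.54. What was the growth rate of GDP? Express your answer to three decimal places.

Labor's share = 1 − 0.3 − 0.16 = 0.54.
Capital: 0.3 × 13.31 = 3.993 pp.
Human capital: 0.16 × 7.98 = 1.2768 pp.
Employment: 0.54 × (-1.82) = -0.9828 pp.
Output growth = -0.92 + 4.287 = 3.367%.

3.367%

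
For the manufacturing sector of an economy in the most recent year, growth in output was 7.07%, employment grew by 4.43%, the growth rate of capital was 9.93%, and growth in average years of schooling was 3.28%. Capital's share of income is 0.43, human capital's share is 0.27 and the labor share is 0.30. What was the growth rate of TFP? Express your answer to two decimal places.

Labor's share = 1 − 0.43 − 0.27 = 0.3.
Capital: 0.43 × 9.93 = 4.2699 pp.
Average years of schooling: 0.27 × 3.28 = 0.8856 pp.
Employment: 0.3 × 4.43 = 1.329 pp.
TFP growth = 7.07 − 6.4845 = 0.5855%.

0.59%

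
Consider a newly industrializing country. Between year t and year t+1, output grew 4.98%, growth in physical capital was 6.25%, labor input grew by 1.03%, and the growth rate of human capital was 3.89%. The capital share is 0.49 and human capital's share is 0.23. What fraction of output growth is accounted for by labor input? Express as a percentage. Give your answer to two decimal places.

Labor input accounted for 5.79% of growth.

Labor's share = 1 − 0.49 − 0.23 = 0.28.
Labor input contributed 0.28 × 1.03 = 0.2884 pp.
Share of growth = 0.2884 / 4.98 × 100 = 5.7912%.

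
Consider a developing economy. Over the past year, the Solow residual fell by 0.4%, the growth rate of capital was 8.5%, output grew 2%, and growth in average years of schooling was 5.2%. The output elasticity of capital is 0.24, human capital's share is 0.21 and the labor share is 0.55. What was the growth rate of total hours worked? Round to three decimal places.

-1.331%

Labor's share = 1 − 0.24 − 0.21 = 0.55.
gY = gA + 0.24×8.5 + 0.21×5.2 + 0.55×g.
0.55×g = 2 + 0.4 − 3.132 = -0.732.
g = -0.732 / 0.55 = -1.33091%.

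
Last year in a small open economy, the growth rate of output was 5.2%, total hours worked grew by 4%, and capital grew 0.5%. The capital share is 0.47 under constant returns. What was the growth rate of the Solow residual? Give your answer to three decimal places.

2.845%

Labor's share = 1 − 0.47 = 0.53.
Capital: 0.47 × 0.5 = 0.235 pp.
Total hours worked: 0.53 × 4 = 2.12 pp.
TFP growth = 5.2 − 2.355 = 2.845%.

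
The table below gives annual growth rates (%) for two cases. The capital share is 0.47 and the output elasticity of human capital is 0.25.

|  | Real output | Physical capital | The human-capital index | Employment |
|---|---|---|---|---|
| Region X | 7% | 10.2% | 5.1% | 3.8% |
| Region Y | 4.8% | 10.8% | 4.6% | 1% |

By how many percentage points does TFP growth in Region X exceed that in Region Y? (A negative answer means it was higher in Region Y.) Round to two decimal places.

Labor's share = 1 − 0.47 − 0.25 = 0.28.
Region X: TFP = 7 − 4.794 − 1.275 − 1.064 = -0.133%.
Region Y: TFP = 4.8 − 5.076 − 1.15 − 0.28 = -1.706%.
Difference = -0.133 − (-1.706) = 1.573 pp.

1.57 percentage points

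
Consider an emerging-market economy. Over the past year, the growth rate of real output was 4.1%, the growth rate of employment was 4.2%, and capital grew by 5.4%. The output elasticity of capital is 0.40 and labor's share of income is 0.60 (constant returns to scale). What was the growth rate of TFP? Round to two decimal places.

Labor's share = 1 − 0.4 = 0.6.
Capital: 0.4 × 5.4 = 2.16 pp.
Employment: 0.6 × 4.2 = 2.52 pp.
TFP growth = 4.1 − 4.68 = -0.58%.

-0.58%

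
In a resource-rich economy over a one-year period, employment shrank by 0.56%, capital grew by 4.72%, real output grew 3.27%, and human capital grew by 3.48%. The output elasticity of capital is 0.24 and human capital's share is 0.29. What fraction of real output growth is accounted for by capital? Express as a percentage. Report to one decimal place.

34.6%

Capital contributed 0.24 × 4.72 = 1.1328 pp.
Share of growth = 1.1328 / 3.27 × 100 = 34.642%.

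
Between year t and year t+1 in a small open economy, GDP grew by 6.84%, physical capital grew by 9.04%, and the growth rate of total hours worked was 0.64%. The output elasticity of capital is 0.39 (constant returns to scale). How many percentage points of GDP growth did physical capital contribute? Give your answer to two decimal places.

3.53 percentage points

Contribution = share × growth = 0.39 × 9.04 = 3.5256 pp.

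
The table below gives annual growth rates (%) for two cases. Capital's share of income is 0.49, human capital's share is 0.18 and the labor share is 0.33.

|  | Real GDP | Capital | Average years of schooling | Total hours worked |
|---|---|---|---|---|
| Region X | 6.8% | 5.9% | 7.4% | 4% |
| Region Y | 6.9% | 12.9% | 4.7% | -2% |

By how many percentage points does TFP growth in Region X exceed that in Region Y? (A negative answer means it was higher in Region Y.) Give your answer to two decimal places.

0.86 percentage points

Labor's share = 1 − 0.49 − 0.18 = 0.33.
Region X: TFP = 6.8 − 2.891 − 1.332 − 1.32 = 1.257%.
Region Y: TFP = 6.9 − 6.321 − 0.846 + 0.66 = 0.393%.
Difference = 1.257 − (0.393) = 0.864 pp.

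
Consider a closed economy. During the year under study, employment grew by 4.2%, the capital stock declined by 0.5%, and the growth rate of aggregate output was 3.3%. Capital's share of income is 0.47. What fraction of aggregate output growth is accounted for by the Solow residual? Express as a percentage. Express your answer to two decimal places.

Labor's share = 1 − 0.47 = 0.53.
The capital stock: 0.47 × (-0.5) = -0.235 pp.
Employment: 0.53 × 4.2 = 2.226 pp.
TFP growth = 3.3 − 1.991 = 1.309%.
TFP share of growth = 1.309 / 3.3 × 100 = 39.6667%.

The Solow residual accounted for 39.67% of growth.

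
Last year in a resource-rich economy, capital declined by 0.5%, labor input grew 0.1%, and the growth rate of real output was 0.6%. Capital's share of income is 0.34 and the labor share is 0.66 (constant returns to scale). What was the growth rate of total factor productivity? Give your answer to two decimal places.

Labor's share = 1 − 0.34 = 0.66.
Capital: 0.34 × (-0.5) = -0.17 pp.
Labor input: 0.66 × 0.1 = 0.066 pp.
TFP growth = 0.6 + 0.104 = 0.704%.

0.70%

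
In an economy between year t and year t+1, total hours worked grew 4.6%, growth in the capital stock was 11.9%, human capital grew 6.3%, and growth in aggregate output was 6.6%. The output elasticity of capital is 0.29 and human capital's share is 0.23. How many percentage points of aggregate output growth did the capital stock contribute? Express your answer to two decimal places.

Contribution = share × growth = 0.29 × 11.9 = 3.451 pp.

3.45 pp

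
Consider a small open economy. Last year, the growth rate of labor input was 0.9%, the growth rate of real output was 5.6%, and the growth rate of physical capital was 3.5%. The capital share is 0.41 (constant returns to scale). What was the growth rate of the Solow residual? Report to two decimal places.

Labor's share = 1 − 0.41 = 0.59.
Physical capital: 0.41 × 3.5 = 1.435 pp.
Labor input: 0.59 × 0.9 = 0.531 pp.
TFP growth = 5.6 − 1.966 = 3.634%.

3.63%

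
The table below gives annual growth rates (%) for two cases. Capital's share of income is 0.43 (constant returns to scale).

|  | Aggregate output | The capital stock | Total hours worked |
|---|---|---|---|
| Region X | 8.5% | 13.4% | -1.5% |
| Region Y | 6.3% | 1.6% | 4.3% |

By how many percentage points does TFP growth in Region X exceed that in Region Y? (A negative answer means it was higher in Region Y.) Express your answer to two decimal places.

0.43 percentage points

Labor's share = 1 − 0.43 = 0.57.
Region X: TFP = 8.5 − 5.762 + 0.855 = 3.593%.
Region Y: TFP = 6.3 − 0.688 − 2.451 = 3.161%.
Difference = 3.593 − (3.161) = 0.432 pp.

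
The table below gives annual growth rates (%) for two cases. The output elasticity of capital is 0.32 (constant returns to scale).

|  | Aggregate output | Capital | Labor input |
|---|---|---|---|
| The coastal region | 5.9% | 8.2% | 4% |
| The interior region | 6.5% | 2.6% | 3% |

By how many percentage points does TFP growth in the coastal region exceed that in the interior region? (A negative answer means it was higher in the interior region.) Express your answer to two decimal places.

-3.07 percentage points

Labor's share = 1 − 0.32 = 0.68.
The coastal region: TFP = 5.9 − 2.624 − 2.72 = 0.556%.
The interior region: TFP = 6.5 − 0.832 − 2.04 = 3.628%.
Difference = 0.556 − (3.628) = -3.072 pp.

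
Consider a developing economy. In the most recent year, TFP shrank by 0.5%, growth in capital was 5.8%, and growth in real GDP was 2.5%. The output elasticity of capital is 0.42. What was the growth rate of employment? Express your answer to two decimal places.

0.97%

Labor's share = 1 − 0.42 = 0.58.
gY = gA + 0.42×5.8 + 0.58×g.
0.58×g = 2.5 + 0.5 − 2.436 = 0.564.
g = 0.564 / 0.58 = 0.9724%.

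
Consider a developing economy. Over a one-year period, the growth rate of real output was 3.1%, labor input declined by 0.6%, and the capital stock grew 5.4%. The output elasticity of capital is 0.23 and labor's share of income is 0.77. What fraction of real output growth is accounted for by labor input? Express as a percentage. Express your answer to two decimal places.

-14.90%

Labor's share = 1 − 0.23 = 0.77.
Labor input contributed 0.77 × (-0.6) = -0.462 pp.
Share of growth = -0.462 / 3.1 × 100 = -14.9032%.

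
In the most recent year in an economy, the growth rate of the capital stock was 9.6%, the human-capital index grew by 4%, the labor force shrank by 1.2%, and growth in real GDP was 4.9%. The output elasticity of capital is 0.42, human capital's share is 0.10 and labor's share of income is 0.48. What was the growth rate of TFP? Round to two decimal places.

Labor's share = 1 − 0.42 − 0.1 = 0.48.
The capital stock: 0.42 × 9.6 = 4.032 pp.
The human-capital index: 0.1 × 4 = 0.4 pp.
The labor force: 0.48 × (-1.2) = -0.576 pp.
TFP growth = 4.9 − 3.856 = 1.044%.

TFP growth was 1.04%.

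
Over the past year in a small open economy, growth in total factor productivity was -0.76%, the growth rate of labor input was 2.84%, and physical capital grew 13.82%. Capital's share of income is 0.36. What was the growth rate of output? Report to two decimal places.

6.03%

Labor's share = 1 − 0.36 = 0.64.
Physical capital: 0.36 × 13.82 = 4.9752 pp.
Labor input: 0.64 × 2.84 = 1.8176 pp.
Output growth = -0.76 + 6.7928 = 6.0328%.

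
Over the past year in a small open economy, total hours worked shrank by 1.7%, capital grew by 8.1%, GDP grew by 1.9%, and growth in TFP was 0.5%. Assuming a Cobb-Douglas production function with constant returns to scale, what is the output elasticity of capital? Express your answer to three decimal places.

α = 0.316

gY = gA + α·gK + (1−α)·gL, so gY − gA − gL = α(gK − gL).
1.9 − 0.5 + 1.7 = α × (8.1 − (-1.7)).
3.1 = 9.8 α, so α = 0.31633.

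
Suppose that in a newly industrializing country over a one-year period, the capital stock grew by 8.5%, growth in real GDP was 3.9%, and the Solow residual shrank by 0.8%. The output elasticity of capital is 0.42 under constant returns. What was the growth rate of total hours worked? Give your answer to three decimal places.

1.948%

Labor's share = 1 − 0.42 = 0.58.
gY = gA + 0.42×8.5 + 0.58×g.
0.58×g = 3.9 + 0.8 − 3.57 = 1.13.
g = 1.13 / 0.58 = 1.94828%.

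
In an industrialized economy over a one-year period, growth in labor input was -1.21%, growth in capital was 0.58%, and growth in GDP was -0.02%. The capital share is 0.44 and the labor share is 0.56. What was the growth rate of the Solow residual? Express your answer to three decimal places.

Labor's share = 1 − 0.44 = 0.56.
Capital: 0.44 × 0.58 = 0.2552 pp.
Labor input: 0.56 × (-1.21) = -0.6776 pp.
TFP growth = -0.02 + 0.4224 = 0.4024%.

0.402%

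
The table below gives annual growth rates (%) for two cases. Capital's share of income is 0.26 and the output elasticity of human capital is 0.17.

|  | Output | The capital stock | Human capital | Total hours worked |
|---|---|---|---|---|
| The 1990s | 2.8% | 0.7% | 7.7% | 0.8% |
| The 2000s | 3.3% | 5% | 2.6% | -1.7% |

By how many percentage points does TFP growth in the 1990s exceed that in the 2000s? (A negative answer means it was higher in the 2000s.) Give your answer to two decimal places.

-1.67 percentage points

Labor's share = 1 − 0.26 − 0.17 = 0.57.
The 1990s: TFP = 2.8 − 0.182 − 1.309 − 0.456 = 0.853%.
The 2000s: TFP = 3.3 − 1.3 − 0.442 + 0.969 = 2.527%.
Difference = 0.853 − (2.527) = -1.674 pp.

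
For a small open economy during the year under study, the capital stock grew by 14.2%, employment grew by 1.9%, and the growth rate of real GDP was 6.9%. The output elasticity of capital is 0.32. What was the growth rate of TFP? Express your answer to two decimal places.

Labor's share = 1 − 0.32 = 0.68.
The capital stock: 0.32 × 14.2 = 4.544 pp.
Employment: 0.68 × 1.9 = 1.292 pp.
TFP growth = 6.9 − 5.836 = 1.064%.

1.06%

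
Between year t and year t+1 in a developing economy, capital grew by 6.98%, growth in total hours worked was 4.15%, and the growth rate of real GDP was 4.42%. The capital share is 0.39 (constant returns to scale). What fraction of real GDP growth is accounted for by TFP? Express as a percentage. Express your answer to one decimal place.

TFP accounted for -18.9% of growth.

Labor's share = 1 − 0.39 = 0.61.
Capital: 0.39 × 6.98 = 2.7222 pp.
Total hours worked: 0.61 × 4.15 = 2.5315 pp.
TFP growth = 4.42 − 5.2537 = -0.8337%.
TFP share of growth = -0.8337 / 4.42 × 100 = -18.862%.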